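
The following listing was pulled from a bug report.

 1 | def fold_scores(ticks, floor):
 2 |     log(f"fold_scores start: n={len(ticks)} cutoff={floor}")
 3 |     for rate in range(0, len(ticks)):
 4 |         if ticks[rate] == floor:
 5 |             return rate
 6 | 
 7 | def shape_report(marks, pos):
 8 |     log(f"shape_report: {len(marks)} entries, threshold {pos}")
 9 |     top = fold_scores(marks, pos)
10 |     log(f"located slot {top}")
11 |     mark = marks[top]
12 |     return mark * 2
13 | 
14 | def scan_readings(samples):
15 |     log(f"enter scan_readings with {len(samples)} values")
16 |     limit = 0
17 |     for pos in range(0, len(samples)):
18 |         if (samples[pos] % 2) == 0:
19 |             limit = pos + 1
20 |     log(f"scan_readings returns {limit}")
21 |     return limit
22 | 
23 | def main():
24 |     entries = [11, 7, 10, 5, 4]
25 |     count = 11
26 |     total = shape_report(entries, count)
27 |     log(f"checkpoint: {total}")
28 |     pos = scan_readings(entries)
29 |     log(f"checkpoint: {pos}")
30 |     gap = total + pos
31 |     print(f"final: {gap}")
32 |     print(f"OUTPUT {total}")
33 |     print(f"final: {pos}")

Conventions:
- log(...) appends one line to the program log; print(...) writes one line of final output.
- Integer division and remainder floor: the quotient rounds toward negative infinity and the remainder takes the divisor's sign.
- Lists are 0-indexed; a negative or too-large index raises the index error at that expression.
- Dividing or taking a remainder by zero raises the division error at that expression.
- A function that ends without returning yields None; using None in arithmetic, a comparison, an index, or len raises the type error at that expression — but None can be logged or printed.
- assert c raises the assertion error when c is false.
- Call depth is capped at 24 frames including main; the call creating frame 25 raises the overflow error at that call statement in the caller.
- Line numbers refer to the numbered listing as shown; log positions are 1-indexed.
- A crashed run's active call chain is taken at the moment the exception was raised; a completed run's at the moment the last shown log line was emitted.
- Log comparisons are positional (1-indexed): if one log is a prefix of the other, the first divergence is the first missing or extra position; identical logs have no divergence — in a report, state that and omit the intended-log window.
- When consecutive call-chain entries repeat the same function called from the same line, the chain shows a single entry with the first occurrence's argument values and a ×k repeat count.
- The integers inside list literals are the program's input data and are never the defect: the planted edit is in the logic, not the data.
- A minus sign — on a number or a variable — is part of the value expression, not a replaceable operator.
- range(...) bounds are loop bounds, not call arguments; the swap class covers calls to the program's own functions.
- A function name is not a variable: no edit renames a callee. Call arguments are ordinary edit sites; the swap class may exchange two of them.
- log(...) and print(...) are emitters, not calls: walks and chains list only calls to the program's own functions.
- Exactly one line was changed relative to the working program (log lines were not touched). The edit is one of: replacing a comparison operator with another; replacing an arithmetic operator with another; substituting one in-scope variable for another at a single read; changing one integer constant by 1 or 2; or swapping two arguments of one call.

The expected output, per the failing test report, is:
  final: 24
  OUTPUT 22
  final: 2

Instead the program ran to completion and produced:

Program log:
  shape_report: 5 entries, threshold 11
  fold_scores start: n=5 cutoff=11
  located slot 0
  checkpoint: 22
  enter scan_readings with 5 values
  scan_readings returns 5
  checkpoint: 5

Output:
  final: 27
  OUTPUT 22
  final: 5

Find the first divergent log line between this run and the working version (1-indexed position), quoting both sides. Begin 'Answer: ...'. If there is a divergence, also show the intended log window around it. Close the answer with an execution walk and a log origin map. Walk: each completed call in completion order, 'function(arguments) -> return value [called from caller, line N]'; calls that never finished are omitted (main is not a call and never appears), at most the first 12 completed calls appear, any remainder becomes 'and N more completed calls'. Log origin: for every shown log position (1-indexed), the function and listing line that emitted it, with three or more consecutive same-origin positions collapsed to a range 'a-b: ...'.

Answer: position 6 — shown 'scan_readings returns 5', intended 'scan_readings returns 2'.
Intended log window:
  4: checkpoint: 22
  5: enter scan_readings with 5 values
  6: scan_readings returns 2
  7: checkpoint: 2
Execution walk:
  fold_scores([11, 7, 10, 5, 4], 11) -> 0  [called from shape_report, line 9]
  shape_report([11, 7, 10, 5, 4], 11) -> 22  [called from main, line 26]
  scan_readings([11, 7, 10, 5, 4]) -> 5  [called from main, line 28]
Log origins:
  1: emitted by shape_report (line 8)
  2: emitted by fold_scores (line 2)
  3: emitted by shape_report (line 10)
  4: emitted by main (line 27)
  5: emitted by scan_readings (line 15)
  6: emitted by scan_readings (line 20)
  7: emitted by main (line 29)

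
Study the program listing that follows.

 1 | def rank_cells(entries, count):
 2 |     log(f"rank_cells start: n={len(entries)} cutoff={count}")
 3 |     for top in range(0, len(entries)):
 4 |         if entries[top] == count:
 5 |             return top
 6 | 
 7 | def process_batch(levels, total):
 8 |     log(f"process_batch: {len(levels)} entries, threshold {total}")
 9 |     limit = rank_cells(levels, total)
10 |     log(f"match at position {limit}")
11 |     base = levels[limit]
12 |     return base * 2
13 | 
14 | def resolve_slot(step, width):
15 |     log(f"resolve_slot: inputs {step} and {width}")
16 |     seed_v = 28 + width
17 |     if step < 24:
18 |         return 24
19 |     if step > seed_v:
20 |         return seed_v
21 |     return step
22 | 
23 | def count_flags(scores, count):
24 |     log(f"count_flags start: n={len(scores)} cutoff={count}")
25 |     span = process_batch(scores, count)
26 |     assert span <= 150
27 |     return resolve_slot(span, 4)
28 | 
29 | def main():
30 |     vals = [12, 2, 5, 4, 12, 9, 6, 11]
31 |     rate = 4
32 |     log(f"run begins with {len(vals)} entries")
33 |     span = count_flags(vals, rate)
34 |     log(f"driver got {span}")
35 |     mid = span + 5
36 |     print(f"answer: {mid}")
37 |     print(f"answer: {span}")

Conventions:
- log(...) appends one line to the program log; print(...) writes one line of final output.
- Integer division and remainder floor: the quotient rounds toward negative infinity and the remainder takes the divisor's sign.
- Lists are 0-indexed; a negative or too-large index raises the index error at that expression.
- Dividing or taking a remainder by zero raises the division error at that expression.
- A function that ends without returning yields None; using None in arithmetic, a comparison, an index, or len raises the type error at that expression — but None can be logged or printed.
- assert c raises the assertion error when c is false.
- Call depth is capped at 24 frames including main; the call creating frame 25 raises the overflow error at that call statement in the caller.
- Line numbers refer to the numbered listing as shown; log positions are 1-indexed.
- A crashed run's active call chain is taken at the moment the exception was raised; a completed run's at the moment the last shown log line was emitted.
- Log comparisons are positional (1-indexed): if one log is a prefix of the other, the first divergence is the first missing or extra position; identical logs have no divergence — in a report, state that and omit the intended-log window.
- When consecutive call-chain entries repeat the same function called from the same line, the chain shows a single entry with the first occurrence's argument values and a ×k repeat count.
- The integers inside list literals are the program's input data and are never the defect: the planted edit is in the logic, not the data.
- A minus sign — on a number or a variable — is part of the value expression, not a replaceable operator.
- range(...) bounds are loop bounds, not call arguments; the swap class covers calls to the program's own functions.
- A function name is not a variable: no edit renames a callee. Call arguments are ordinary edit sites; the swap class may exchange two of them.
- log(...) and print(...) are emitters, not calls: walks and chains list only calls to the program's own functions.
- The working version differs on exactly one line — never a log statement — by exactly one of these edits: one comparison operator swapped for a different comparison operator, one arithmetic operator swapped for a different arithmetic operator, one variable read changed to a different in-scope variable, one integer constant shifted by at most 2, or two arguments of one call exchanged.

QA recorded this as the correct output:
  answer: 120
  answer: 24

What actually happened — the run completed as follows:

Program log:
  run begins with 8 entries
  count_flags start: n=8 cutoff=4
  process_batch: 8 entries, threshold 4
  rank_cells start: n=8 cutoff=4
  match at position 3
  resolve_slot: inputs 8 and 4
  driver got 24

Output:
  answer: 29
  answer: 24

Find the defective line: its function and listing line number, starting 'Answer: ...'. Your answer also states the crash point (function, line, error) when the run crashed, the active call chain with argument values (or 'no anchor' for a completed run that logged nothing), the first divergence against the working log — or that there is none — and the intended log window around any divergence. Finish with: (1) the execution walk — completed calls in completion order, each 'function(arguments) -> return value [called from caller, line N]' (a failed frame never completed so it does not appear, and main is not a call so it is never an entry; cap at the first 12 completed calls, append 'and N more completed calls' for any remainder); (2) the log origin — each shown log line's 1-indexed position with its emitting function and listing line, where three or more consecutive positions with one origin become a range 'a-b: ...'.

Answer: the defect is in main at line 35.
The tell: No log line changed; the fault shows up purely in the output.
Call chain: main.
First divergence: none — the logs agree in full.
Execution walk:
  rank_cells([12, 2, 5, 4, 12, 9, 6, 11], 4) -> 3  [called from process_batch, line 9]
  process_batch([12, 2, 5, 4, 12, 9, 6, 11], 4) -> 8  [called from count_flags, line 25]
  resolve_slot(8, 4) -> 24  [called from count_flags, line 27]
  count_flags([12, 2, 5, 4, 12, 9, 6, 11], 4) -> 24  [called from main, line 33]
Log origins:
  1: logged in main at line 32
  2: logged in count_flags at line 24
  3: logged in process_batch at line 8
  4: logged in rank_cells at line 2
  5: logged in process_batch at line 10
  6: logged in resolve_slot at line 15
  7: logged in main at line 34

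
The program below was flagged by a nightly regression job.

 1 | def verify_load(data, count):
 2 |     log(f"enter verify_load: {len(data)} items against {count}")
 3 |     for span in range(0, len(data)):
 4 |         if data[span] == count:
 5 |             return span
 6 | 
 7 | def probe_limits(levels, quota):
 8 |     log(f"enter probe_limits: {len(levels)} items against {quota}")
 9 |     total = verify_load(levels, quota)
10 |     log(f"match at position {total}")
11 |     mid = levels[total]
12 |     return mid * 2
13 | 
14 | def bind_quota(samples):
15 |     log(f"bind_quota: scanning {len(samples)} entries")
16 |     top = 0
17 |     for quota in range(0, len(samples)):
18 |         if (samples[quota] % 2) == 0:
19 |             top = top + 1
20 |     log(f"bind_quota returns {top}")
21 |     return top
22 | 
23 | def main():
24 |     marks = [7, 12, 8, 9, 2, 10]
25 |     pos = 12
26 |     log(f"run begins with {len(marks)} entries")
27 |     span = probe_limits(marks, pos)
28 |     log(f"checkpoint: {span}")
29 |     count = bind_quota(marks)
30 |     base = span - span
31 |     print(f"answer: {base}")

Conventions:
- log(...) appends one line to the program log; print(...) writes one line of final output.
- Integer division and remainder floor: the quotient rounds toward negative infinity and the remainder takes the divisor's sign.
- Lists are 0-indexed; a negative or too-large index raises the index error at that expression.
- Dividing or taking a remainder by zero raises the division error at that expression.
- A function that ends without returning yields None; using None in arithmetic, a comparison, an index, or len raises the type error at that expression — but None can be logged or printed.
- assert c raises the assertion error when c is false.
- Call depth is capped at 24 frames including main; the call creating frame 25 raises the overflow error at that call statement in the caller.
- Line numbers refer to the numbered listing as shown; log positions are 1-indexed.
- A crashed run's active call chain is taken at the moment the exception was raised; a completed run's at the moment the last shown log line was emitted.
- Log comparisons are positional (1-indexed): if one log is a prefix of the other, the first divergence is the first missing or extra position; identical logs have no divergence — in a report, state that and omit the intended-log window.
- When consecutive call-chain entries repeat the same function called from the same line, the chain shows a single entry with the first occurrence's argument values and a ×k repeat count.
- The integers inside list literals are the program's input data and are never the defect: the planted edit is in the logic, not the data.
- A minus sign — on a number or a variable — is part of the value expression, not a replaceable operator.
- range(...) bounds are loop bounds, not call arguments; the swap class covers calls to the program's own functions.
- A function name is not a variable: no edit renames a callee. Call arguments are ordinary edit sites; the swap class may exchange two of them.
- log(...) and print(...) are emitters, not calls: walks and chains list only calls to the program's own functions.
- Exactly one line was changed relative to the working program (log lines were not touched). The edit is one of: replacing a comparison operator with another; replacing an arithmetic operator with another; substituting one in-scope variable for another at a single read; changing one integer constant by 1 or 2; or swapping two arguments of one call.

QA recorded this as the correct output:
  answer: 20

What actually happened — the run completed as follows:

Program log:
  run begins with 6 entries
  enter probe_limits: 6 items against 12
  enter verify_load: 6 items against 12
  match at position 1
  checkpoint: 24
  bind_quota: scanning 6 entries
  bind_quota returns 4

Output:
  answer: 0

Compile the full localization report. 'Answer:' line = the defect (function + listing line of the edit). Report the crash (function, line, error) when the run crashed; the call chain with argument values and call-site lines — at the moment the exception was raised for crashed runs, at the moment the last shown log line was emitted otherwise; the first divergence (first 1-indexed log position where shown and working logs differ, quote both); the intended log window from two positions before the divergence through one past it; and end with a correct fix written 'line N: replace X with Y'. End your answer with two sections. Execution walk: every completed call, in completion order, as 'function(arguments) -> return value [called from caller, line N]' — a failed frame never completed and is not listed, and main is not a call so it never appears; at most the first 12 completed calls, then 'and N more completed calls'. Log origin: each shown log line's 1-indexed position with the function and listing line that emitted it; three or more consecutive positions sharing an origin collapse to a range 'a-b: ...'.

Answer: the defect is in main at line 30.
The tell: Log streams are identical — the defect surfaces only in the printed output.
Call chain: main -> bind_quota([7, 12, 8, 9, 2, 10]) (called at line 29).
First divergence: none — the logs agree in full.
Execution walk:
  verify_load([7, 12, 8, 9, 2, 10], 12) -> 1  [called from probe_limits, line 9]
  probe_limits([7, 12, 8, 9, 2, 10], 12) -> 24  [called from main, line 27]
  bind_quota([7, 12, 8, 9, 2, 10]) -> 4  [called from main, line 29]
Origin of each log line:
  1: emitted by main (line 26)
  2: emitted by probe_limits (line 8)
  3: emitted by verify_load (line 2)
  4: emitted by probe_limits (line 10)
  5: emitted by main (line 28)
  6: emitted by bind_quota (line 15)
  7: emitted by bind_quota (line 20)
A correct fix: line 30: replace `span - span` with `span - count`.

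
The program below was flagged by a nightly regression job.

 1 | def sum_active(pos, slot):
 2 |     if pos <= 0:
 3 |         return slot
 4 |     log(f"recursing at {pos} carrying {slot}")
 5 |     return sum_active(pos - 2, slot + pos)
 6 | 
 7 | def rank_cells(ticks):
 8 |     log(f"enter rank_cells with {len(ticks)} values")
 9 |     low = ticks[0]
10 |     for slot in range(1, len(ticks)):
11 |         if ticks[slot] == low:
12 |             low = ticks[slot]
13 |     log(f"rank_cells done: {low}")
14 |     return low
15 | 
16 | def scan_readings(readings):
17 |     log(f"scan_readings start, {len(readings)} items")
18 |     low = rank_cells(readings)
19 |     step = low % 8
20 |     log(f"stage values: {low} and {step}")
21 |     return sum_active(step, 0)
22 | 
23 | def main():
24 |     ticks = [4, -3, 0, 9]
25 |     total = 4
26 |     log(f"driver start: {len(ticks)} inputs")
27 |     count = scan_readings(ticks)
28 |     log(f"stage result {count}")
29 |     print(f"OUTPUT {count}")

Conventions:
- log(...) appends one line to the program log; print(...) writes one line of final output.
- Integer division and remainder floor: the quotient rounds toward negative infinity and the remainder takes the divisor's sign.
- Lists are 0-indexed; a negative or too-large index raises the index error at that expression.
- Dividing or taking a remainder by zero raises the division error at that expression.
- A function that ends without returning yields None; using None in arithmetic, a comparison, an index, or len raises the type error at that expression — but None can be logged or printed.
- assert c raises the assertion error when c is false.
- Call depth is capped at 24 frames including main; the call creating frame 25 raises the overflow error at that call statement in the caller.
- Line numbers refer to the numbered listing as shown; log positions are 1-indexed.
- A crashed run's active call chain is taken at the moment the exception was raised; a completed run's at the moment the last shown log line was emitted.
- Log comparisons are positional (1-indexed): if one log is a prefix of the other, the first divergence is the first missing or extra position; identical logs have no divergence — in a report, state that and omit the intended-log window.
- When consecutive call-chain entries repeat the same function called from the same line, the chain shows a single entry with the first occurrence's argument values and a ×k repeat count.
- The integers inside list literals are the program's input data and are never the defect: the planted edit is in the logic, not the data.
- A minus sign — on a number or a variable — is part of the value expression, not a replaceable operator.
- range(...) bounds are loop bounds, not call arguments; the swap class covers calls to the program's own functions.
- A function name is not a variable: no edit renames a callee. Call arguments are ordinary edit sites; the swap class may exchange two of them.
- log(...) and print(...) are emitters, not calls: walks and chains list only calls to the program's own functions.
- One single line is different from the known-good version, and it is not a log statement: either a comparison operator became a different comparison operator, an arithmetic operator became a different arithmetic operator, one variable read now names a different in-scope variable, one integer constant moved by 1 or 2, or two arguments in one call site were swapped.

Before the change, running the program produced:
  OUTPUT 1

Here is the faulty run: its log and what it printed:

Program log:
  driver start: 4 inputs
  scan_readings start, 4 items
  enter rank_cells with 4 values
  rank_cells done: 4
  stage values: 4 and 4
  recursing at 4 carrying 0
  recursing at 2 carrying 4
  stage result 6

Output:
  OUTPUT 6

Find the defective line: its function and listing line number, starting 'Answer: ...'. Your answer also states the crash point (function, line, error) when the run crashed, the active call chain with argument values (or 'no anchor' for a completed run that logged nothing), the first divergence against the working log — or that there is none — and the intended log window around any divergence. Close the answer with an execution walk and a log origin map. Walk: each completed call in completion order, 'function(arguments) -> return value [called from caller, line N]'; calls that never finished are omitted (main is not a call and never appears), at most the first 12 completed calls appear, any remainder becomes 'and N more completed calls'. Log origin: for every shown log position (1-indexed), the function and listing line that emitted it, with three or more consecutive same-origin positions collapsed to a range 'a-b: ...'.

Answer: the defect is in rank_cells at line 11.
Key observation: At log position 4 the runs split — shown 'rank_cells done: 4', but the working version logs 'rank_cells done: 9'.
Call chain: main.
First divergence: position 4 — shown 'rank_cells done: 4', intended 'rank_cells done: 9'.
Intended log window:
  2: scan_readings start, 4 items
  3: enter rank_cells with 4 values
  4: rank_cells done: 9
  5: stage values: 9 and 1
Execution walk:
  rank_cells([4, -3, 0, 9]) -> 4  [called from scan_readings, line 18]
  sum_active(0, 6) -> 6  [called from sum_active, line 5]
  sum_active(2, 4) -> 6  [called from sum_active, line 5]
  sum_active(4, 0) -> 6  [called from scan_readings, line 21]
  scan_readings([4, -3, 0, 9]) -> 6  [called from main, line 27]
Log line origins:
  1: emitted by main (line 26)
  2: emitted by scan_readings (line 17)
  3: emitted by rank_cells (line 8)
  4: emitted by rank_cells (line 13)
  5: emitted by scan_readings (line 20)
  6: emitted by sum_active (line 4)
  7: emitted by sum_active (line 4)
  8: emitted by main (line 28)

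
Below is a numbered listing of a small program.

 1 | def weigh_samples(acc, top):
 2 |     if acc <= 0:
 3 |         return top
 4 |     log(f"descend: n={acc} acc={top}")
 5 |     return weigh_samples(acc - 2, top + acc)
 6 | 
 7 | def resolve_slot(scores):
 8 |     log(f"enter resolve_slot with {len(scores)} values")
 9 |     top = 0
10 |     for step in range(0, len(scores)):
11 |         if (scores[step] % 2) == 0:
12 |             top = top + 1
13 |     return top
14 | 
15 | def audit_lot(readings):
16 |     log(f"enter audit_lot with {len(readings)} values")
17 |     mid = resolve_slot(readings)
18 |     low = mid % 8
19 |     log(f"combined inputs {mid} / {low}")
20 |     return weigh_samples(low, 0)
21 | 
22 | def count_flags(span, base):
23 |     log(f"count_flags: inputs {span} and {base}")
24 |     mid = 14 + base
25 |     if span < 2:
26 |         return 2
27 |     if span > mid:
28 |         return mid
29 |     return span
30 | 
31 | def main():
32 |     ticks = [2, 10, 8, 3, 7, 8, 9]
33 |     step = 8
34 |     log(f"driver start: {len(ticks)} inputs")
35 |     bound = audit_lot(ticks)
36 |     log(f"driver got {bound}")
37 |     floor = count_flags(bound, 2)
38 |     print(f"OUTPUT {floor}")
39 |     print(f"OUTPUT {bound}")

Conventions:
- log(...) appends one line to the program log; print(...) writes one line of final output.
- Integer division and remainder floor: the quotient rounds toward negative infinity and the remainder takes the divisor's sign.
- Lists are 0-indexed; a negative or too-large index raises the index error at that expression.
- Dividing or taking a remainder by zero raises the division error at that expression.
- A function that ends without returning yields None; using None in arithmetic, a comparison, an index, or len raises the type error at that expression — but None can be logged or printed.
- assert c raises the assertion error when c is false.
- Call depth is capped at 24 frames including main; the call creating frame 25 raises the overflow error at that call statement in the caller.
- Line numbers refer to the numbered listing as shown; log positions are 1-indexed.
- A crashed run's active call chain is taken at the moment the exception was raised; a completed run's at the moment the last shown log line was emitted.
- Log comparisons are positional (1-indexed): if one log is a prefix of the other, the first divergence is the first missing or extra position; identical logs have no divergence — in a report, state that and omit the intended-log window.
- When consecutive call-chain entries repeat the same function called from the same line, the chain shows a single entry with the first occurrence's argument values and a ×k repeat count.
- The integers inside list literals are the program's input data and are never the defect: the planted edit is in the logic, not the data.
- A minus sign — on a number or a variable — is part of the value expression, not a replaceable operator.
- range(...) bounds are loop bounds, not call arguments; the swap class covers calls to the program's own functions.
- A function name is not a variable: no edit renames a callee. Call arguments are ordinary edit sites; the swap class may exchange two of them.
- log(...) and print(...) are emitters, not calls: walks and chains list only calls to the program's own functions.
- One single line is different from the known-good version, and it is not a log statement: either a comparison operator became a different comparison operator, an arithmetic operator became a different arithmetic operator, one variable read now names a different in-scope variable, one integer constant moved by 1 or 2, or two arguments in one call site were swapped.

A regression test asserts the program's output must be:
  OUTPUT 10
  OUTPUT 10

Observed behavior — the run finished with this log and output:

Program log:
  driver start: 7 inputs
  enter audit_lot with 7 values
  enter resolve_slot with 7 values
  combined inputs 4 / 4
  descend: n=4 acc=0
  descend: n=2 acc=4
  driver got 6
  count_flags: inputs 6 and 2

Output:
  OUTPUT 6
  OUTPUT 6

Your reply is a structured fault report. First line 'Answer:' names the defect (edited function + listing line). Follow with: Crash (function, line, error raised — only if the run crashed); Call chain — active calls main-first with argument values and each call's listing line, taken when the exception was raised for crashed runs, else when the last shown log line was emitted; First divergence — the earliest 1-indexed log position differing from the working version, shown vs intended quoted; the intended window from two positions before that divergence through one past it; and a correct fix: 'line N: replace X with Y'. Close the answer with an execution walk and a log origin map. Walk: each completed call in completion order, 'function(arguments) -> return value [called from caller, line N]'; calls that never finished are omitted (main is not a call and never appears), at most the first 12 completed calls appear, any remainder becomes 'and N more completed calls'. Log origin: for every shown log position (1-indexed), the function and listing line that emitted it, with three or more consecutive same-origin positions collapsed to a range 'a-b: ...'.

Answer: the defect is in weigh_samples at line 5.
Key fact: Everything matches until log position 6, which reads 'descend: n=2 acc=4' in place of 'descend: n=3 acc=4'.
Call chain: main -> count_flags(6, 2) (called at line 37).
First divergence: position 6 — shown 'descend: n=2 acc=4', intended 'descend: n=3 acc=4'.
Intended log window:
  4: combined inputs 4 / 4
  5: descend: n=4 acc=0
  6: descend: n=3 acc=4
  7: descend: n=2 acc=7
Execution walk:
  resolve_slot([2, 10, 8, 3, 7, 8, 9]) -> 4  [called from audit_lot, line 17]
  weigh_samples(0, 6) -> 6  [called from weigh_samples, line 5]
  weigh_samples(2, 4) -> 6  [called from weigh_samples, line 5]
  weigh_samples(4, 0) -> 6  [called from audit_lot, line 20]
  audit_lot([2, 10, 8, 3, 7, 8, 9]) -> 6  [called from main, line 35]
  count_flags(6, 2) -> 6  [called from main, line 37]
Origin of each log line:
  1 — main, line 34
  2 — audit_lot, line 16
  3 — resolve_slot, line 8
  4 — audit_lot, line 19
  5 — weigh_samples, line 4
  6 — weigh_samples, line 4
  7 — main, line 36
  8 — count_flags, line 23
A correct fix: line 5: replace `2` with `1`.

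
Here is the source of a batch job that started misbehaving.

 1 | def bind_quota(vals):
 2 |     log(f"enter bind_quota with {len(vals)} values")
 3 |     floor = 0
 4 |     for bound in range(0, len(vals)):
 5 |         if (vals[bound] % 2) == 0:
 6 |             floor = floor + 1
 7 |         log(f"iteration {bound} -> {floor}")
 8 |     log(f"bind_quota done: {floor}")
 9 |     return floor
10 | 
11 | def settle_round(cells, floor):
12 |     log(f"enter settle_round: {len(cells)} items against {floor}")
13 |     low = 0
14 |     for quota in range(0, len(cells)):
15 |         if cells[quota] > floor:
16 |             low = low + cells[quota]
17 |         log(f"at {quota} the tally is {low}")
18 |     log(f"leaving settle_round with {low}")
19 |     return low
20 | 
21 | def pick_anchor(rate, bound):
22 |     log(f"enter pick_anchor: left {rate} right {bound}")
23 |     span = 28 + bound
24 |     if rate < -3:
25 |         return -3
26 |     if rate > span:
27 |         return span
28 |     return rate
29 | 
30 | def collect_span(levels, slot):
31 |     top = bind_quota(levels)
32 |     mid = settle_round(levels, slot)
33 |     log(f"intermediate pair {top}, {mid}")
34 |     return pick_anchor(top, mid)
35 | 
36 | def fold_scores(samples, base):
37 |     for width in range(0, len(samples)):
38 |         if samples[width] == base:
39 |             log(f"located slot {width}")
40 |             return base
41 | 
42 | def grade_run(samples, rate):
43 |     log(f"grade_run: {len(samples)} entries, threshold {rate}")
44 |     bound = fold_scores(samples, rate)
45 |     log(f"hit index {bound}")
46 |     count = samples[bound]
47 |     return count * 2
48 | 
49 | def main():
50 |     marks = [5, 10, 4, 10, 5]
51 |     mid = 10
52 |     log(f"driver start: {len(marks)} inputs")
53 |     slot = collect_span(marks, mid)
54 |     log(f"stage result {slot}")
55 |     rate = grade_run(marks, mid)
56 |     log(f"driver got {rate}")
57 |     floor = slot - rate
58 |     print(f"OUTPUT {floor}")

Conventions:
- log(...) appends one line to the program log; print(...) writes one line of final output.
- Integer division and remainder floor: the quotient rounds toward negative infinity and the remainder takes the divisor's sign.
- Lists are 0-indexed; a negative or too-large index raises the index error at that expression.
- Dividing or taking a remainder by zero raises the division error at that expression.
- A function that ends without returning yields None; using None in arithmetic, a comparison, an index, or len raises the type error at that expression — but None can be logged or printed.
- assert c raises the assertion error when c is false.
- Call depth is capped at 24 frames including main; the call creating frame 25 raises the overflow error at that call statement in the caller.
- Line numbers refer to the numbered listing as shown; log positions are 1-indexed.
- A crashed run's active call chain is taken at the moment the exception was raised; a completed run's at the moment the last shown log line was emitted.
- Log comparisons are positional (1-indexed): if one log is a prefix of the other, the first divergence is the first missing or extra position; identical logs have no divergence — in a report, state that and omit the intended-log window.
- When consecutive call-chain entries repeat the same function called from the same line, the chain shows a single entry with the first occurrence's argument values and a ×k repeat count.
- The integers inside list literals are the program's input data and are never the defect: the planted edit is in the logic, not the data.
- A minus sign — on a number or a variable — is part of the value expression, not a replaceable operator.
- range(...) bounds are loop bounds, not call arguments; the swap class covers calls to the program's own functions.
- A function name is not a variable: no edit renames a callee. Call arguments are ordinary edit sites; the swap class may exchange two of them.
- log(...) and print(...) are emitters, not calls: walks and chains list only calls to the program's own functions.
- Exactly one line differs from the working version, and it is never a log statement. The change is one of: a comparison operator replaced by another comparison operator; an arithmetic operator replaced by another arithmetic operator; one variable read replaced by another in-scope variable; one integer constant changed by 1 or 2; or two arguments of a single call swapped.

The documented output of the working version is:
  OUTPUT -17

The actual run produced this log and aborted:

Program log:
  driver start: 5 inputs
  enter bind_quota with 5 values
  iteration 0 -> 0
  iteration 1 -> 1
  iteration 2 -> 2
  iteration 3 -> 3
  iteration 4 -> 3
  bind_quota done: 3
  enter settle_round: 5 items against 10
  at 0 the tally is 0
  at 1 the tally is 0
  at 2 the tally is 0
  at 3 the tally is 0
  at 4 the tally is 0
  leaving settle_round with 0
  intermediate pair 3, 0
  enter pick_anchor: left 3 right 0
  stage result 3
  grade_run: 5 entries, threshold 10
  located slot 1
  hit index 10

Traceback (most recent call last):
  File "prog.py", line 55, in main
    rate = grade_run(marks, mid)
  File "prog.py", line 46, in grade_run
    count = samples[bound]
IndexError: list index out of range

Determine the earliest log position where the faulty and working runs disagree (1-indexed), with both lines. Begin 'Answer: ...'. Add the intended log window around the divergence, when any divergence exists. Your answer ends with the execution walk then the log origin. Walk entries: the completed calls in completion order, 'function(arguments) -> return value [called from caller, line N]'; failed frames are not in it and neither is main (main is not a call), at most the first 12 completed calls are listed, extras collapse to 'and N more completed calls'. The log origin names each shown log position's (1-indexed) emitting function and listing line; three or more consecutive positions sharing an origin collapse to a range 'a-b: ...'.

Answer: at position 21 the run shows 'hit index 10' where the working version logs 'hit index 1'.
Intended log window:
  19: grade_run: 5 entries, threshold 10
  20: located slot 1
  21: hit index 1
  22: driver got 20
Execution walk:
  bind_quota([5, 10, 4, 10, 5]) -> 3  [called from collect_span, line 31]
  settle_round([5, 10, 4, 10, 5], 10) -> 0  [called from collect_span, line 32]
  pick_anchor(3, 0) -> 3  [called from collect_span, line 34]
  collect_span([5, 10, 4, 10, 5], 10) -> 3  [called from main, line 53]
  fold_scores([5, 10, 4, 10, 5], 10) -> 10  [called from grade_run, line 44]
Origin of each log line:
  1: emitted by main (line 52)
  2: emitted by bind_quota (line 2)
  3-7: emitted by bind_quota (line 7)
  8: emitted by bind_quota (line 8)
  9: emitted by settle_round (line 12)
  10-14: emitted by settle_round (line 17)
  15: emitted by settle_round (line 18)
  16: emitted by collect_span (line 33)
  17: emitted by pick_anchor (line 22)
  18: emitted by main (line 54)
  19: emitted by grade_run (line 43)
  20: emitted by fold_scores (line 39)
  21: emitted by grade_run (line 45)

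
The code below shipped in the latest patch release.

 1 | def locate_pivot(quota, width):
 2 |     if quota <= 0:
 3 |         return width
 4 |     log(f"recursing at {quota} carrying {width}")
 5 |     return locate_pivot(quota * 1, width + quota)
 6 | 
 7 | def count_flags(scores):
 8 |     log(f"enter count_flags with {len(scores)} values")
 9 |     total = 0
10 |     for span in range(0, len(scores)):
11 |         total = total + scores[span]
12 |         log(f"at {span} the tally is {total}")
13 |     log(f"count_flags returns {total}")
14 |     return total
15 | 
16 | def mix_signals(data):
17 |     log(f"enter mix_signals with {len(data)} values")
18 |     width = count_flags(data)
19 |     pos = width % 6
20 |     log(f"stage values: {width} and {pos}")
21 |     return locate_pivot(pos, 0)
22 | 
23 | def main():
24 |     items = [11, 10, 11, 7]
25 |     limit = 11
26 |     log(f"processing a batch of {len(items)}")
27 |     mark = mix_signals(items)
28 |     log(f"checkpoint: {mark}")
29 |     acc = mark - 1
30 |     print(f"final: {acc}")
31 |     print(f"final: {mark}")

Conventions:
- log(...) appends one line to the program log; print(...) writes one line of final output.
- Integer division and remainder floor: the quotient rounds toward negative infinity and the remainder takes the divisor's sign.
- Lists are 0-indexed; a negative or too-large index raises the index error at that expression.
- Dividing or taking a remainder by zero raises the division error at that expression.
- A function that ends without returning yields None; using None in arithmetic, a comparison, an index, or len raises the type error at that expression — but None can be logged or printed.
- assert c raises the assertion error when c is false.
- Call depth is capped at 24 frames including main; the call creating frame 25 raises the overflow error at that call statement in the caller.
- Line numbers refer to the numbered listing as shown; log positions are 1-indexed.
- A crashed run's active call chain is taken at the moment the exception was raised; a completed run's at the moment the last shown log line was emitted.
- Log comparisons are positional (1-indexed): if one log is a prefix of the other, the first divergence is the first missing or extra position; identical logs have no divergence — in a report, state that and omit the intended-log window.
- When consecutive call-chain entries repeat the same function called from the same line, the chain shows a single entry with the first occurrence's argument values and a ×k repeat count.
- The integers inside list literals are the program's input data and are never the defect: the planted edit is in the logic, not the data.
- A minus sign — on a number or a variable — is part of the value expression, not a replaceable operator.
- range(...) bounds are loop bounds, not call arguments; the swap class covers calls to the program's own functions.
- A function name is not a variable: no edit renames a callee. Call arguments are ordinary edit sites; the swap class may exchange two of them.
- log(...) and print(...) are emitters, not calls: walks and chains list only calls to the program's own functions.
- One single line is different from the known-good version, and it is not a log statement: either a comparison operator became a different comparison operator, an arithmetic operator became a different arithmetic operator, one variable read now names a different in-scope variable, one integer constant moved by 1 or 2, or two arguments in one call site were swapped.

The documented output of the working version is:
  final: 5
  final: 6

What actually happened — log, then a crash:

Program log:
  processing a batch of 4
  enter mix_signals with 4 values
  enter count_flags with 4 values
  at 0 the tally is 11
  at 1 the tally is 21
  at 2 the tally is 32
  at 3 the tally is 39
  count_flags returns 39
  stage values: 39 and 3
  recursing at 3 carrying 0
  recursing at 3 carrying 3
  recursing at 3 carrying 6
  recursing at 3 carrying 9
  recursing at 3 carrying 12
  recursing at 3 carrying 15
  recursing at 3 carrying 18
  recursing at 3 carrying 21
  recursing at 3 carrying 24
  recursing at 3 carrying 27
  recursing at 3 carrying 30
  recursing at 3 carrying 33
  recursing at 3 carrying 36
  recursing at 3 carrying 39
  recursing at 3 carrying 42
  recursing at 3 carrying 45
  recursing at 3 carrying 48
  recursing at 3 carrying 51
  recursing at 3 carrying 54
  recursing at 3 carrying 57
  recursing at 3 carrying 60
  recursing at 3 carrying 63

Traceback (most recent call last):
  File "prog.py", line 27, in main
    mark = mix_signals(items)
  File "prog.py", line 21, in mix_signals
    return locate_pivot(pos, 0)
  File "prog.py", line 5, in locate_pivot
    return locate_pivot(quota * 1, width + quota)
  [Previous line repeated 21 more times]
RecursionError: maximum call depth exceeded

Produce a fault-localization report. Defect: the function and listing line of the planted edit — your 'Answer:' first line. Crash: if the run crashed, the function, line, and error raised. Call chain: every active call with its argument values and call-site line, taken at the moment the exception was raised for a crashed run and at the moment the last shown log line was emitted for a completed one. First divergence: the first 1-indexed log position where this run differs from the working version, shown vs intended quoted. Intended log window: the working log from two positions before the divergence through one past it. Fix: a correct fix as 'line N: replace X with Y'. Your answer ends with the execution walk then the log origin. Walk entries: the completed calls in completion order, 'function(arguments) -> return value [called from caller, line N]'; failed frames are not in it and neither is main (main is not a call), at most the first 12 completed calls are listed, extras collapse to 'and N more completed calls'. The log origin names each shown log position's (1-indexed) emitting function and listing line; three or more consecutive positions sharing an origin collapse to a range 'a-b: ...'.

Answer: the defect is in locate_pivot at line 5.
The tell: The log first diverges at position 11: the faulty run prints 'recursing at 3 carrying 3' where the working version prints 'recursing at 2 carrying 3'.
Crash: locate_pivot, line 5, RecursionError.
Call chain: main -> mix_signals([11, 10, 11, 7]) (called at line 27) -> locate_pivot(3, 0) (called at line 21) -> locate_pivot(3, 3) (called at line 5) ×21.
First divergence: position 11; shown 'recursing at 3 carrying 3' vs intended 'recursing at 2 carrying 3'.
Intended log window:
  9: stage values: 39 and 3
  10: recursing at 3 carrying 0
  11: recursing at 2 carrying 3
  12: recursing at 1 carrying 5
Execution walk:
  count_flags([11, 10, 11, 7]) -> 39  [called from mix_signals, line 18]
Log line origins:
  1: from main, line 26
  2: from mix_signals, line 17
  3: from count_flags, line 8
  4-7: from count_flags, line 12
  8: from count_flags, line 13
  9: from mix_signals, line 20
  10-31: from locate_pivot, line 4
A correct fix: line 5: replace `*` with `-`.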